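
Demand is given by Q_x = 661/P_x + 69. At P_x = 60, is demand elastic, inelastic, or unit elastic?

At P_x = 60, Q_x = 80.0167.
dQ_x/dP_x = −661/P_x² = −0.1836.
Point elasticity E = (dQ_x/dP_x)·(P_x/Q_x) = -0.1836 × 60/80.0167 ≈ -0.138.
|E| ≈ 0.138 < 1, so demand is inelastic.

inelastic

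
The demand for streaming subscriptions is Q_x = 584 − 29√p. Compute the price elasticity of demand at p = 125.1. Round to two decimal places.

At p = 125.1, Q_x = 259.6405.
dQ_x/dp = −29/(2√p) = −29/(2·11.1848).
Point elasticity E = (dQ_x/dp)·(p/Q_x) = -1.2964 × 125.1/259.6405 ≈ -0.62.
|E| < 1, so demand is inelastic at this price.

-0.62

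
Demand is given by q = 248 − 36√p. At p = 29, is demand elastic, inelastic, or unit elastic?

elastic

At p = 29, q = 54.1341.
dq/dp = −36/(2√p) = −36/(2·5.3852).
Point elasticity E = (dq/dp)·(p/q) = -3.3425 × 29/54.1341 ≈ -1.791.
|E| ≈ 1.791 > 1, so demand is elastic.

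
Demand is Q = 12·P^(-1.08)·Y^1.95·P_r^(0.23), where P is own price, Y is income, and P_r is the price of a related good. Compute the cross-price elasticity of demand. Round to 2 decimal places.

For a Cobb–Douglas (constant-elasticity) form Q = A·P_r^α·…, the elasticity with respect to P_r equals the exponent α at every point.
Here the exponent on P_r is 0.23, so the cross-price elasticity of demand is 0.23.

0.23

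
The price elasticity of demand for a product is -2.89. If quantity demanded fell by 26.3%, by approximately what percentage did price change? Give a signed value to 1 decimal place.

%ΔQ ≈ E × %ΔP ⇒ %ΔP = %ΔQ / E = (-26.3%)/(-2.89) ≈ 9.1%.

9.1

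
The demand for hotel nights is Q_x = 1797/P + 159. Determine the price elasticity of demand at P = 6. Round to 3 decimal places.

At P = 6, Q_x = 458.5.
dQ_x/dP = −1797/P² = −49.9167.
Point elasticity E = (dQ_x/dP)·(P/Q_x) = -49.9167 × 6/458.5 ≈ -0.653.
|E| < 1, so demand is inelastic at this price.

-0.653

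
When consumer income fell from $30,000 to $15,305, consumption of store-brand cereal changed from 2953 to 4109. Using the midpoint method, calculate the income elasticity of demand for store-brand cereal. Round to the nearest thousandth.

%ΔQ = (4109 − 2953)/[(2953+4109)/2] = 1156/3531 ≈ 0.3274.
%ΔY = (15,305 − 30,000)/[(30,000+15,305)/2] = -14695/22652.5 ≈ -0.6487.
E_I = %ΔQ/%ΔY ≈ -0.505.
E_I < 0: inferior good.

-0.505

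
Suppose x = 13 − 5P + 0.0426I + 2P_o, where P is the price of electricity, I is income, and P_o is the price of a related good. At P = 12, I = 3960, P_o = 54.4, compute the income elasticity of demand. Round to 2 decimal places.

0.73

x = 13 − 5(12) + 0.0426(3960) + 2(54.4) = 13 − 60 + 168.696 + 108.8 = 230.496.
∂x/∂I = +0.0426, so E_I = 0.0426·(3960/230.496) ≈ 0.73.
E_I ∈ (0,1): normal good (necessity).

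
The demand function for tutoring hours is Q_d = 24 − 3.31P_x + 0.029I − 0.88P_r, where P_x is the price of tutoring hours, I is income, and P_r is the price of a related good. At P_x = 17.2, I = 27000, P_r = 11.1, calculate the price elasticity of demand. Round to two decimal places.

-0.08

Substituting, Q_d = 24 − 3.31(17.2) + 0.029(27000) − 0.88(11.1) = 24 − 56.932 + 783 − 9.768 = 740.3.
∂Q_d/∂P_x = −3.31, so E_p = (−3.31)·(17.2/740.3) ≈ -0.08.
|E_p| < 1: demand is inelastic.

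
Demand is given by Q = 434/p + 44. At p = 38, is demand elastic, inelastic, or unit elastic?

At p = 38, Q = 55.4211.
dQ/dp = −434/p² = −0.3006.
Point elasticity E = (dQ/dp)·(p/Q) = -0.3006 × 38/55.4211 ≈ -0.206.
|E| ≈ 0.206 < 1, so demand is inelastic.

inelastic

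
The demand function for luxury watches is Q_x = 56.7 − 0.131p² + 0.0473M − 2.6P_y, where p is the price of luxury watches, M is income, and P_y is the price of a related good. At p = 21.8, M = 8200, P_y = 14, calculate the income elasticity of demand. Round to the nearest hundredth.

1.12

First evaluate Q_x: 56.7 − 0.131(21.8)² + 0.0473(8200) − 2.6(14) = 56.7 − 62.2564 + 387.86 − 36.4 = 345.9036.
∂Q_x/∂M = +0.0473, so E_I = 0.0473·(8200/345.9036) ≈ 1.12.
E_I > 1: normal good (luxury).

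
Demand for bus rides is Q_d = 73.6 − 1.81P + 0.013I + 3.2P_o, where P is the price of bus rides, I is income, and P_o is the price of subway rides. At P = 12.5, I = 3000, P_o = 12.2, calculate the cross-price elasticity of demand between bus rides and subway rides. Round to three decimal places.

Q_d = 73.6 − 1.81(12.5) + 0.013(3000) + 3.2(12.2) = 73.6 − 22.625 + 39 + 39.04 = 129.015.
∂Q_d/∂P_o = +3.2, so E_xy = 3.2·(12.2/129.015) ≈ 0.303.
E_xy > 0: the goods are substitutes.

0.303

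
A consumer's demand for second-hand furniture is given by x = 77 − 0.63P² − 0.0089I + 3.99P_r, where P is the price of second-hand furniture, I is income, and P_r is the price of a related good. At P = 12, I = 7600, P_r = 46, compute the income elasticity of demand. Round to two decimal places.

-0.66

Substituting, x = 77 − 0.63(12)² − 0.0089(7600) + 3.99(46) = 77 − 90.72 − 67.64 + 183.54 = 102.18.
∂x/∂I = −0.0089, so E_I = -0.0089·(7600/102.18) ≈ -0.66.
E_I < 0: inferior good.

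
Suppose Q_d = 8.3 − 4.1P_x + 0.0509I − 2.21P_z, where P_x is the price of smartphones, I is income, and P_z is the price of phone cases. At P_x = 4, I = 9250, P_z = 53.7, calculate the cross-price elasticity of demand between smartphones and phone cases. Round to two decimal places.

-0.34

First evaluate Q_d: 8.3 − 4.1(4) + 0.0509(9250) − 2.21(53.7) = 8.3 − 16.4 + 470.825 − 118.677 = 344.048.
∂Q_d/∂P_z = −2.21, so E_xy = -2.21·(53.7/344.048) ≈ -0.34.
E_xy < 0: the goods are complements.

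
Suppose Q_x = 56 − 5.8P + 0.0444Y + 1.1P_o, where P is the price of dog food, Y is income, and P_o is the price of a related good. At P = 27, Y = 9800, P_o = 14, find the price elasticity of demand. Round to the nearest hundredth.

Substituting, Q_x = 56 − 5.8(27) + 0.0444(9800) + 1.1(14) = 56 − 156.6 + 435.12 + 15.4 = 349.92.
∂Q_x/∂P = −5.8, so E_p = (−5.8)·(27/349.92) ≈ -0.45.
|E_p| < 1: demand is inelastic.

-0.45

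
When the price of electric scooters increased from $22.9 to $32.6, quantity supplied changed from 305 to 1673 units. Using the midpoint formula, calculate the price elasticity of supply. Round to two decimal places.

3.96

%ΔQ = (1673 − 305)/[(305 + 1673)/2] = 1368/989 ≈ 1.3832.
%Δp = (32.6 − 22.9)/[(22.9 + 32.6)/2] = 9.7/27.75 ≈ 0.3495.
Arc elasticity E = %ΔQ/%Δp ≈ 1.3832/0.3495 ≈ 3.96.
|E| > 1: supply is elastic over this range.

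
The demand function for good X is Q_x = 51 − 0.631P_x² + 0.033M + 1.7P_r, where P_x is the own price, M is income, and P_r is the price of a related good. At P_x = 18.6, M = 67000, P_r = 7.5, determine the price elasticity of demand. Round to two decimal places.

Evaluating quantity at (P_x, M, P_r) gives Q_x = 51 − 0.631(18.6)² + 0.033(67000) + 1.7(7.5) = 51 − 218.3008 + 2211 + 12.75 = 2056.4492.
∂Q_x/∂P_x = −2·0.631·P_x = -23.4732, so E_p = -23.4732·(18.6/2056.4492) ≈ -0.21.
|E_p| < 1: demand is inelastic.

-0.21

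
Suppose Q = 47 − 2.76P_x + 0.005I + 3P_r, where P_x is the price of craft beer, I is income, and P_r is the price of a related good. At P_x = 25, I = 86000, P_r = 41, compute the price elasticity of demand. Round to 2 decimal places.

Q = 47 − 2.76(25) + 0.005(86000) + 3(41) = 47 − 69 + 430 + 123 = 531.
∂Q/∂P_x = −2.76, so E_p = (−2.76)·(25/531) ≈ -0.13.
|E_p| < 1: demand is inelastic.

-0.13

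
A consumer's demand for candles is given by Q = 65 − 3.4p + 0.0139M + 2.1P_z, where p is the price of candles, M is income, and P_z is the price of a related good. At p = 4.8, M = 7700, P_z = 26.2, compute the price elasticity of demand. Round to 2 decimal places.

-0.08

At the given point, Q = 65 − 3.4(4.8) + 0.0139(7700) + 2.1(26.2) = 65 − 16.32 + 107.03 + 55.02 = 210.73.
∂Q/∂p = −3.4, so E_p = (−3.4)·(4.8/210.73) ≈ -0.08.
|E_p| < 1: demand is inelastic.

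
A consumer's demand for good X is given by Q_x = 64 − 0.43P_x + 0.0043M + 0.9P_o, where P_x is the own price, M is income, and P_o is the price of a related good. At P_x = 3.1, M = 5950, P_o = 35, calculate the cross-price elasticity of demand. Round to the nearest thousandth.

0.263

Substituting, Q_x = 64 − 0.43(3.1) + 0.0043(5950) + 0.9(35) = 64 − 1.333 + 25.585 + 31.5 = 119.752.
∂Q_x/∂P_o = +0.9, so E_xy = 0.9·(35/119.752) ≈ 0.263.
E_xy > 0: the goods are substitutes.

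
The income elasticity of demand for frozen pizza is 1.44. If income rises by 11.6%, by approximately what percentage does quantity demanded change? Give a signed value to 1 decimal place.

16.7

%ΔQ ≈ E × %ΔI = (1.44) × (11.6%) ≈ 16.7%.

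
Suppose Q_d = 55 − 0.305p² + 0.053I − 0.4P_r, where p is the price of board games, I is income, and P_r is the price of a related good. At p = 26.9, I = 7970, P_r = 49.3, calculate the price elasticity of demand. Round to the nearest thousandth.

Q_d = 55 − 0.305(26.9)² + 0.053(7970) − 0.4(49.3) = 55 − 220.7011 + 422.41 − 19.72 = 236.989.
∂Q_d/∂p = −2·0.305·p = -16.409, so E_p = -16.409·(26.9/236.989) ≈ -1.863.
|E_p| > 1: demand is elastic.

-1.863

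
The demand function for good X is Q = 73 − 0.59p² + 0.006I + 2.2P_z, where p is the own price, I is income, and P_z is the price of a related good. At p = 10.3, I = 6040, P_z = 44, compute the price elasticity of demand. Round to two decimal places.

-0.87

Substituting, Q = 73 − 0.59(10.3)² + 0.006(6040) + 2.2(44) = 73 − 62.5931 + 36.24 + 96.8 = 143.4469.
∂Q/∂p = −2·0.59·p = -12.154, so E_p = -12.154·(10.3/143.4469) ≈ -0.87.
|E_p| < 1: demand is inelastic.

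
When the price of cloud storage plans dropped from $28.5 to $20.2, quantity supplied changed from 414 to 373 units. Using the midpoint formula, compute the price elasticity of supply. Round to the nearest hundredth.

%ΔQ = (373 − 414)/[(414 + 373)/2] = -41/393.5 ≈ -0.1042.
%ΔP = (20.2 − 28.5)/[(28.5 + 20.2)/2] = -8.3/24.35 ≈ -0.3409.
Arc elasticity E = %ΔQ/%ΔP ≈ -0.1042/-0.3409 ≈ 0.31.
|E| < 1: supply is inelastic over this range.

0.31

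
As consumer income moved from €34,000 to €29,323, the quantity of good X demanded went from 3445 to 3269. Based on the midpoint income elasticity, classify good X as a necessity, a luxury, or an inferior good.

%ΔQ = (3269 − 3445)/[(3445+3269)/2] = -176/3357 ≈ -0.0524.
%ΔY = (29,323 − 34,000)/[(34,000+29,323)/2] = -4677/31661.5 ≈ -0.1477.
E_I = %ΔQ/%ΔY ≈ 0.355.
E_I ∈ (0,1): normal good (necessity).

necessity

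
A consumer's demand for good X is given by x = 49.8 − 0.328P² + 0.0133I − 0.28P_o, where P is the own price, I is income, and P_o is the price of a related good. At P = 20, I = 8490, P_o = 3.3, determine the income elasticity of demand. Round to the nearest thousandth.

Substituting, x = 49.8 − 0.328(20)² + 0.0133(8490) − 0.28(3.3) = 49.8 − 131.2 + 112.917 − 0.924 = 30.593.
∂x/∂I = +0.0133, so E_I = 0.0133·(8490/30.593) ≈ 3.691.
E_I > 1: normal good (luxury).

3.691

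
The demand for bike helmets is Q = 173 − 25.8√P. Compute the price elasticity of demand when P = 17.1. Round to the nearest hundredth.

-0.80

At P = 17.1, Q = 66.3115.
dQ/dP = −25.8/(2√P) = −25.8/(2·4.1352).
Point elasticity E = (dQ/dP)·(P/Q) = -3.1195 × 17.1/66.3115 ≈ -0.80.
|E| < 1, so demand is inelastic at this price.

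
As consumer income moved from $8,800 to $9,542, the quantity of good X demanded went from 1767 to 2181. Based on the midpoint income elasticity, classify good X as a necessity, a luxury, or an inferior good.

%ΔQ = (2181 − 1767)/[(1767+2181)/2] = 414/1974 ≈ 0.2097.
%ΔI = (9,542 − 8,800)/[(8,800+9,542)/2] = 742/9171 ≈ 0.0809.
E_I = %ΔQ/%ΔI ≈ 2.592.
E_I > 1: normal good (luxury).

luxury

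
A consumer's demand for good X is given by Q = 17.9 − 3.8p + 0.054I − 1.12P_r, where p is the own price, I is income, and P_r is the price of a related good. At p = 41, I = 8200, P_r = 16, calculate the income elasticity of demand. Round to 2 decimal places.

1.54

Evaluating quantity at (p, I, P_r) gives Q = 17.9 − 3.8(41) + 0.054(8200) − 1.12(16) = 17.9 − 155.8 + 442.8 − 17.92 = 286.98.
∂Q/∂I = +0.054, so E_I = 0.054·(8200/286.98) ≈ 1.54.
E_I > 1: normal good (luxury).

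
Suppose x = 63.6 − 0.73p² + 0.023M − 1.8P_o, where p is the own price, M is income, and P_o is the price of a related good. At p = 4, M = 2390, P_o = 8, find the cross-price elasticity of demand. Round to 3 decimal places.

-0.156

At the given point, x = 63.6 − 0.73(4)² + 0.023(2390) − 1.8(8) = 63.6 − 11.68 + 54.97 − 14.4 = 92.49.
∂x/∂P_o = −1.8, so E_xy = -1.8·(8/92.49) ≈ -0.156.
E_xy < 0: the goods are complements.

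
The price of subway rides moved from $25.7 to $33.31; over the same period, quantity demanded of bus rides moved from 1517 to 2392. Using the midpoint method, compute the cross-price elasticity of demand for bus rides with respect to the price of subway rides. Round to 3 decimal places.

1.736

%ΔQ_x = (2392 − 1517)/[(1517+2392)/2] = 875/1954.5 ≈ 0.4477.
%ΔP_y = (33.31 − 25.7)/[(25.7+33.31)/2] ≈ 0.2579.
E_xy = 0.4477/0.2579 ≈ 1.736.
E_xy > 0, so bus rides and subway rides are substitutes.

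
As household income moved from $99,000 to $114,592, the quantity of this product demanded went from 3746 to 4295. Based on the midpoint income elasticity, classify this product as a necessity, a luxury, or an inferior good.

necessity

%ΔQ = (4295 − 3746)/[(3746+4295)/2] = 549/4020.5 ≈ 0.1366.
%ΔI = (114,592 − 99,000)/[(99,000+114,592)/2] = 15592/106796 ≈ 0.1460.
E_I = %ΔQ/%ΔI ≈ 0.935.
E_I ∈ (0,1): normal good (necessity).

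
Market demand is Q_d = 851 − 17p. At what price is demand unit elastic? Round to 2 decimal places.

25.03

For linear demand Q_d = a − bp, E = −bp/(a − bp). |E| = 1 ⇒ bp = a − bp ⇒ p = a/(2b).
p = 851/(2·17) ≈ 25.03.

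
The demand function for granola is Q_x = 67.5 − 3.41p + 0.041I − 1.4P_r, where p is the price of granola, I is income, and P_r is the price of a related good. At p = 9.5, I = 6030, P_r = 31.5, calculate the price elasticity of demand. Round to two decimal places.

Evaluating quantity at (p, I, P_r) gives Q_x = 67.5 − 3.41(9.5) + 0.041(6030) − 1.4(31.5) = 67.5 − 32.395 + 247.23 − 44.1 = 238.235.
∂Q_x/∂p = −3.41, so E_p = (−3.41)·(9.5/238.235) ≈ -0.14.
|E_p| < 1: demand is inelastic.

-0.14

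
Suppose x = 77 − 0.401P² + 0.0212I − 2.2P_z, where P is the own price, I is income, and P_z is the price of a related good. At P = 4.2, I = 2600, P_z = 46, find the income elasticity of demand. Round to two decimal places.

x = 77 − 0.401(4.2)² + 0.0212(2600) − 2.2(46) = 77 − 7.0736 + 55.12 − 101.2 = 23.8464.
∂x/∂I = +0.0212, so E_I = 0.0212·(2600/23.8464) ≈ 2.31.
E_I > 1: normal good (luxury).

2.31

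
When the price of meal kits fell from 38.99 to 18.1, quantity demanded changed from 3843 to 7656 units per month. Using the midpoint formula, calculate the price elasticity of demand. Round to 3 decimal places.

%Δq = (7656 − 3843)/[(3843 + 7656)/2] = 3813/5749.5 ≈ 0.6632.
%ΔP = (18.1 − 38.99)/[(38.99 + 18.1)/2] = -20.89/28.545 ≈ -0.7318.
Arc elasticity E = %Δq/%ΔP ≈ 0.6632/-0.7318 ≈ -0.906.
|E| < 1: demand is inelastic over this range.

-0.906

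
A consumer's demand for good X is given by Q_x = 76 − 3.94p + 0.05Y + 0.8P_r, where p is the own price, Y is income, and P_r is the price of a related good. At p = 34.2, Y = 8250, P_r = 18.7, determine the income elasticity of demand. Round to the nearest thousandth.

At the given point, Q_x = 76 − 3.94(34.2) + 0.05(8250) + 0.8(18.7) = 76 − 134.748 + 412.5 + 14.96 = 368.712.
∂Q_x/∂Y = +0.05, so E_I = 0.05·(8250/368.712) ≈ 1.119.
E_I > 1: normal good (luxury).

1.119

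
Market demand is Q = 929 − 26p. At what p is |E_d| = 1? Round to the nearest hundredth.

17.87

For linear demand Q = a − bp, E = −bp/(a − bp). |E| = 1 ⇒ bp = a − bp ⇒ p = a/(2b).
p = 929/(2·26) ≈ 17.87.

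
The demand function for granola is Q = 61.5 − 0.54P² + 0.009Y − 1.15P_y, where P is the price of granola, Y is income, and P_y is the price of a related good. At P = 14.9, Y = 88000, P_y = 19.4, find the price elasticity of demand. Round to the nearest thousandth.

-0.337

Evaluating quantity at (P, Y, P_y) gives Q = 61.5 − 0.54(14.9)² + 0.009(88000) − 1.15(19.4) = 61.5 − 119.8854 + 792 − 22.31 = 711.3046.
∂Q/∂P = −2·0.54·P = -16.092, so E_p = -16.092·(14.9/711.3046) ≈ -0.337.
|E_p| < 1: demand is inelastic.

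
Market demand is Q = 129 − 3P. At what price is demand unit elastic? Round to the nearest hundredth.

For linear demand Q = a − bP, E = −bP/(a − bP). |E| = 1 ⇒ bP = a − bP ⇒ P = a/(2b).
P = 129/(2·3) = 21.50.

21.50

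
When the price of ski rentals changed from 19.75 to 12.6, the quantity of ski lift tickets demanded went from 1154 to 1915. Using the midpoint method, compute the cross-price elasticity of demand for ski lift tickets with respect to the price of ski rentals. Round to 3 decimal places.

%ΔQ_x = (1915 − 1154)/[(1154+1915)/2] = 761/1534.5 ≈ 0.4959.
%ΔP_y = (12.6 − 19.75)/[(19.75+12.6)/2] ≈ -0.4420.
E_xy = 0.4959/-0.4420 ≈ -1.122.
E_xy < 0, so ski lift tickets and ski rentals are complements.

-1.122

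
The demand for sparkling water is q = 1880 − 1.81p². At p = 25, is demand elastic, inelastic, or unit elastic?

At p = 25, q = 748.75.
dq/dp = −2·1.81·p = −90.5.
Point elasticity E = (dq/dp)·(p/q) = -90.5 × 25/748.75 ≈ -3.022.
|E| ≈ 3.022 > 1, so demand is elastic.

elastic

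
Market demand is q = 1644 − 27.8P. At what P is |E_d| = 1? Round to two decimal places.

29.57

For linear demand q = a − bP, E = −bP/(a − bP). |E| = 1 ⇒ bP = a − bP ⇒ P = a/(2b).
P = 1644/(2·27.8) ≈ 29.57.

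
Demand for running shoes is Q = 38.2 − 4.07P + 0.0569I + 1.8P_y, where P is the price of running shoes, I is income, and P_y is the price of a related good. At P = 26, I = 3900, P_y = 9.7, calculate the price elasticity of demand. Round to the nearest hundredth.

-0.62

Evaluating quantity at (P, I, P_y) gives Q = 38.2 − 4.07(26) + 0.0569(3900) + 1.8(9.7) = 38.2 − 105.82 + 221.91 + 17.46 = 171.75.
∂Q/∂P = −4.07, so E_p = (−4.07)·(26/171.75) ≈ -0.62.
|E_p| < 1: demand is inelastic.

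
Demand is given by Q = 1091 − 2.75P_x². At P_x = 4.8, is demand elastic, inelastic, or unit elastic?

inelastic

At P_x = 4.8, Q = 1027.64.
dQ/dP_x = −2·2.75·P_x = −26.4.
Point elasticity E = (dQ/dP_x)·(P_x/Q) = -26.4 × 4.8/1027.64 ≈ -0.123.
|E| ≈ 0.123 < 1, so demand is inelastic.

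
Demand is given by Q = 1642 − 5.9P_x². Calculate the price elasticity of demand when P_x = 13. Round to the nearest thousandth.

At P_x = 13, Q = 644.9.
dQ/dP_x = −2·5.9·P_x = −153.4.
Point elasticity E = (dQ/dP_x)·(P_x/Q) = -153.4 × 13/644.9 ≈ -3.092.
|E| > 1, so demand is elastic at this price.

-3.092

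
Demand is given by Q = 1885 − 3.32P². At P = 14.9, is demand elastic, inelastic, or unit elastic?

At P = 14.9, Q = 1147.9268.
dQ/dP = −2·3.32·P = −98.936.
Point elasticity E = (dQ/dP)·(P/Q) = -98.936 × 14.9/1147.9268 ≈ -1.284.
|E| ≈ 1.284 > 1, so demand is elastic.

elastic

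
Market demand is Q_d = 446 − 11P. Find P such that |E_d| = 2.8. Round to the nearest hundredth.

29.88

Set −bP/(a − bP) = −2.8 ⇒ bP = 2.8(a − bP) ⇒ bP(1+2.8) = 2.8·a.
P = 2.8·446/(11·3.8) ≈ 29.88.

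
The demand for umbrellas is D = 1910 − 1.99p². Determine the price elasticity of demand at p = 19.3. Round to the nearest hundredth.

At p = 19.3, D = 1168.7449.
dD/dp = −2·1.99·p = −76.814.
Point elasticity E = (dD/dp)·(p/D) = -76.814 × 19.3/1168.7449 ≈ -1.27.
|E| > 1, so demand is elastic at this price.

-1.27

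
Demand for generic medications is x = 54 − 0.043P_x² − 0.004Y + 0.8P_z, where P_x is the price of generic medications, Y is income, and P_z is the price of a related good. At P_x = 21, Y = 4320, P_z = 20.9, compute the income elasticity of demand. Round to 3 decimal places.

-0.501

First evaluate x: 54 − 0.043(21)² − 0.004(4320) + 0.8(20.9) = 54 − 18.963 − 17.28 + 16.72 = 34.477.
∂x/∂Y = −0.004, so E_I = -0.004·(4320/34.477) ≈ -0.501.
E_I < 0: inferior good.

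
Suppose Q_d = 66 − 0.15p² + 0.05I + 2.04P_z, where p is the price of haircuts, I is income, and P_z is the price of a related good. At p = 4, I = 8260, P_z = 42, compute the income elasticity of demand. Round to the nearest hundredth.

0.73

Q_d = 66 − 0.15(4)² + 0.05(8260) + 2.04(42) = 66 − 2.4 + 413 + 85.68 = 562.28.
∂Q_d/∂I = +0.05, so E_I = 0.05·(8260/562.28) ≈ 0.73.
E_I ∈ (0,1): normal good (necessity).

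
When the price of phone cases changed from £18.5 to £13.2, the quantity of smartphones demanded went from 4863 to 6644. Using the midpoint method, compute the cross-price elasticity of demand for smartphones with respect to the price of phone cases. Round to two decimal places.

-0.93

%ΔQ_x = (6644 − 4863)/[(4863+6644)/2] = 1781/5753.5 ≈ 0.3096.
%ΔP_y = (13.2 − 18.5)/[(18.5+13.2)/2] ≈ -0.3344.
E_xy = 0.3096/-0.3344 ≈ -0.93.
E_xy < 0, so smartphones and phone cases are complements.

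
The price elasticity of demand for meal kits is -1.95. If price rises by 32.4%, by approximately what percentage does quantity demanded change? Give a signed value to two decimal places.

%ΔQ ≈ E × %ΔP = (-1.95) × (32.4%) = -63.18%.

-63.18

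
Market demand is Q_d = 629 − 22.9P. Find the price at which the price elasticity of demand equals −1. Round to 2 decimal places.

13.73

For linear demand Q_d = a − bP, E = −bP/(a − bP). |E| = 1 ⇒ bP = a − bP ⇒ P = a/(2b).
P = 629/(2·22.9) ≈ 13.73.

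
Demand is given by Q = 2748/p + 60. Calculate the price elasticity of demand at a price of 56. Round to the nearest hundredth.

-0.45

At p = 56, Q = 109.0714.
dQ/dp = −2748/p² = −0.8763.
Point elasticity E = (dQ/dp)·(p/Q) = -0.8763 × 56/109.0714 ≈ -0.45.
|E| < 1, so demand is inelastic at this price.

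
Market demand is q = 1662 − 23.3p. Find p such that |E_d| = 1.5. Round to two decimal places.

Set −bp/(a − bp) = −1.5 ⇒ bp = 1.5(a − bp) ⇒ bp(1+1.5) = 1.5·a.
p = 1.5·1662/(23.3·2.5) ≈ 42.80.

42.80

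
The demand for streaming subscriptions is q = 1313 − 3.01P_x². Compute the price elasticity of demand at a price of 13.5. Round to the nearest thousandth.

-1.435

At P_x = 13.5, q = 764.4275.
dq/dP_x = −2·3.01·P_x = −81.27.
Point elasticity E = (dq/dP_x)·(P_x/q) = -81.27 × 13.5/764.4275 ≈ -1.435.
|E| > 1, so demand is elastic at this price.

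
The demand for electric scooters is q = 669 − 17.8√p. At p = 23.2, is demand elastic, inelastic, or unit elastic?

inelastic

At p = 23.2, q = 583.2638.
dq/dp = −17.8/(2√p) = −17.8/(2·4.8166).
Point elasticity E = (dq/dp)·(p/q) = -1.8478 × 23.2/583.2638 ≈ -0.073.
|E| ≈ 0.073 < 1, so demand is inelastic.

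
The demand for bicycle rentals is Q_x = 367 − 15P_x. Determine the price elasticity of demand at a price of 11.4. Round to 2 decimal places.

-0.87

At P_x = 11.4, Q_x = 196.
dQ_x/dP_x = −15.
Point elasticity E = (dQ_x/dP_x)·(P_x/Q_x) = -15 × 11.4/196 ≈ -0.87.
|E| < 1, so demand is inelastic at this price.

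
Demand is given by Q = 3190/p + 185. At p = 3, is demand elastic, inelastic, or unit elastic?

inelastic

At p = 3, Q = 1248.3333.
dQ/dp = −3190/p² = −354.4444.
Point elasticity E = (dQ/dp)·(p/Q) = -354.4444 × 3/1248.3333 ≈ -0.852.
|E| ≈ 0.852 < 1, so demand is inelastic.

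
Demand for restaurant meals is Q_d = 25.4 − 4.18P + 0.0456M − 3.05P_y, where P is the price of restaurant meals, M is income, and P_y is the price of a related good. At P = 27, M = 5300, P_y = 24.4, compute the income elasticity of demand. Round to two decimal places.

3.03

At the given point, Q_d = 25.4 − 4.18(27) + 0.0456(5300) − 3.05(24.4) = 25.4 − 112.86 + 241.68 − 74.42 = 79.8.
∂Q_d/∂M = +0.0456, so E_I = 0.0456·(5300/79.8) ≈ 3.03.
E_I > 1: normal good (luxury).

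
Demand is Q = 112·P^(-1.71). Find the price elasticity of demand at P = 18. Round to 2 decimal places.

For a Cobb–Douglas (constant-elasticity) form Q = A·P^α·…, the elasticity with respect to P equals the exponent α at every point.
Here the exponent on P is -1.71, so the price elasticity of demand is -1.71.

-1.71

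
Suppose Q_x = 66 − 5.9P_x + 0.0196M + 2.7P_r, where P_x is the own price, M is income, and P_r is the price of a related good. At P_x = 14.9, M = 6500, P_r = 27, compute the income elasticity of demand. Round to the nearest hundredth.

Evaluating quantity at (P_x, M, P_r) gives Q_x = 66 − 5.9(14.9) + 0.0196(6500) + 2.7(27) = 66 − 87.91 + 127.4 + 72.9 = 178.39.
∂Q_x/∂M = +0.0196, so E_I = 0.0196·(6500/178.39) ≈ 0.71.
E_I ∈ (0,1): normal good (necessity).

0.71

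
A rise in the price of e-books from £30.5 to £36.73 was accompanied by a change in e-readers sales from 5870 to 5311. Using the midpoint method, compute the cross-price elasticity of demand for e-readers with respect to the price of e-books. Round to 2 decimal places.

%ΔQ_x = (5311 − 5870)/[(5870+5311)/2] = -559/5590.5 ≈ -0.1000.
%ΔP_y = (36.73 − 30.5)/[(30.5+36.73)/2] ≈ 0.1853.
E_xy = -0.1000/0.1853 ≈ -0.54.
E_xy < 0, so e-readers and e-books are complements.

-0.54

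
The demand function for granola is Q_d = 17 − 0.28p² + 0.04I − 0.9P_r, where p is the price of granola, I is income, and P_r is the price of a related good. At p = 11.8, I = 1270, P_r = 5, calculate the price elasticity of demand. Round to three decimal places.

Substituting, Q_d = 17 − 0.28(11.8)² + 0.04(1270) − 0.9(5) = 17 − 38.9872 + 50.8 − 4.5 = 24.3128.
∂Q_d/∂p = −2·0.28·p = -6.608, so E_p = -6.608·(11.8/24.3128) ≈ -3.207.
|E_p| > 1: demand is elastic.

-3.207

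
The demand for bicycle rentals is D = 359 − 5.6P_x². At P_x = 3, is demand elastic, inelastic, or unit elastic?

At P_x = 3, D = 308.6.
dD/dP_x = −2·5.6·P_x = −33.6.
Point elasticity E = (dD/dP_x)·(P_x/D) = -33.6 × 3/308.6 ≈ -0.327.
|E| ≈ 0.327 < 1, so demand is inelastic.

inelastic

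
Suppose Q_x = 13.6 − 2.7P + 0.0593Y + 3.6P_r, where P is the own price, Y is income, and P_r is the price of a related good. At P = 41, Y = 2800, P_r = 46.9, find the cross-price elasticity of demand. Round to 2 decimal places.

At the given point, Q_x = 13.6 − 2.7(41) + 0.0593(2800) + 3.6(46.9) = 13.6 − 110.7 + 166.04 + 168.84 = 237.78.
∂Q_x/∂P_r = +3.6, so E_xy = 3.6·(46.9/237.78) ≈ 0.71.
E_xy > 0: the goods are substitutes.

0.71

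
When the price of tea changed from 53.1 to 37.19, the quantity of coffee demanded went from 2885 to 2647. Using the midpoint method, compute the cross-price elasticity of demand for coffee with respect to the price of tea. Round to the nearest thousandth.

%ΔQ_x = (2647 − 2885)/[(2885+2647)/2] = -238/2766 ≈ -0.0860.
%ΔP_y = (37.19 − 53.1)/[(53.1+37.19)/2] ≈ -0.3524.
E_xy = -0.0860/-0.3524 ≈ 0.244.
E_xy > 0, so coffee and tea are substitutes.

0.244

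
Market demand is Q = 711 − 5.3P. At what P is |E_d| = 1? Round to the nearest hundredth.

For linear demand Q = a − bP, E = −bP/(a − bP). |E| = 1 ⇒ bP = a − bP ⇒ P = a/(2b).
P = 711/(2·5.3) ≈ 67.08.

67.08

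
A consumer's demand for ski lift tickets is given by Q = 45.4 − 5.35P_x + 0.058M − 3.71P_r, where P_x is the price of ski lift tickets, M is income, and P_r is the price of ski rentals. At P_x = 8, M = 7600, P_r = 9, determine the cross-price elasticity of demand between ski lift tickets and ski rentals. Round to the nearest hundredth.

Q = 45.4 − 5.35(8) + 0.058(7600) − 3.71(9) = 45.4 − 42.8 + 440.8 − 33.39 = 410.01.
∂Q/∂P_r = −3.71, so E_xy = -3.71·(9/410.01) ≈ -0.08.
E_xy < 0: the goods are complements.

-0.08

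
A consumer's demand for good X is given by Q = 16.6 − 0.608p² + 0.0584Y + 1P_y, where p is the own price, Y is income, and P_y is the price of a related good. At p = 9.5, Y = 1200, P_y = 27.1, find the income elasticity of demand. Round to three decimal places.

At the given point, Q = 16.6 − 0.608(9.5)² + 0.0584(1200) + 1(27.1) = 16.6 − 54.872 + 70.08 + 27.1 = 58.908.
∂Q/∂Y = +0.0584, so E_I = 0.0584·(1200/58.908) ≈ 1.190.
E_I > 1: normal good (luxury).

1.190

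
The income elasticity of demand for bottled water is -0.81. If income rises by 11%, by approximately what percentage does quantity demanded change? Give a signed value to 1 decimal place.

-8.9

%ΔQ ≈ E × %ΔI = (-0.81) × (11%) ≈ -8.9%.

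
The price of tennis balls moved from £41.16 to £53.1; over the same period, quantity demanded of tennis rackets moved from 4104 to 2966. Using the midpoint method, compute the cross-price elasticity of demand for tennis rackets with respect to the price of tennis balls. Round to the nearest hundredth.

%ΔQ_x = (2966 − 4104)/[(4104+2966)/2] = -1138/3535 ≈ -0.3219.
%ΔP_y = (53.1 − 41.16)/[(41.16+53.1)/2] ≈ 0.2533.
E_xy = -0.3219/0.2533 ≈ -1.27.
E_xy < 0, so tennis rackets and tennis balls are complements.

-1.27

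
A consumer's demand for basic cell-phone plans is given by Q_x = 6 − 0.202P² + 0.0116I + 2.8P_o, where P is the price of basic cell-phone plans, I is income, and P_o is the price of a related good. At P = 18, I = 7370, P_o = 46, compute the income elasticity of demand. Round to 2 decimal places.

Evaluating quantity at (P, I, P_o) gives Q_x = 6 − 0.202(18)² + 0.0116(7370) + 2.8(46) = 6 − 65.448 + 85.492 + 128.8 = 154.844.
∂Q_x/∂I = +0.0116, so E_I = 0.0116·(7370/154.844) ≈ 0.55.
E_I ∈ (0,1): normal good (necessity).

0.55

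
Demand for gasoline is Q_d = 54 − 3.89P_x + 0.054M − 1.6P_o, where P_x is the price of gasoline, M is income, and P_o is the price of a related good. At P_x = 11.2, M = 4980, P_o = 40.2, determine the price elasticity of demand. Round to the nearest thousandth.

At the given point, Q_d = 54 − 3.89(11.2) + 0.054(4980) − 1.6(40.2) = 54 − 43.568 + 268.92 − 64.32 = 215.032.
∂Q_d/∂P_x = −3.89, so E_p = (−3.89)·(11.2/215.032) ≈ -0.203.
|E_p| < 1: demand is inelastic.

-0.203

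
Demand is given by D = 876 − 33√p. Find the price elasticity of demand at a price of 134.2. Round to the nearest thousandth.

-0.387

At p = 134.2, D = 493.7124.
dD/dp = −33/(2√p) = −33/(2·11.5845).
Point elasticity E = (dD/dp)·(p/D) = -1.4243 × 134.2/493.7124 ≈ -0.387.
|E| < 1, so demand is inelastic at this price.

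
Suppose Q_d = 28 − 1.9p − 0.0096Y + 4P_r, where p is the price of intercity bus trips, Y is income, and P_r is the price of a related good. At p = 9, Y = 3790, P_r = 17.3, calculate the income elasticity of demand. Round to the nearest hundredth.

Q_d = 28 − 1.9(9) − 0.0096(3790) + 4(17.3) = 28 − 17.1 − 36.384 + 69.2 = 43.716.
∂Q_d/∂Y = −0.0096, so E_I = -0.0096·(3790/43.716) ≈ -0.83.
E_I < 0: inferior good.

-0.83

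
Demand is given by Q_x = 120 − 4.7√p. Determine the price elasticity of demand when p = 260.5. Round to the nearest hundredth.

At p = 260.5, Q_x = 44.1419.
dQ_x/dp = −4.7/(2√p) = −4.7/(2·16.14).
Point elasticity E = (dQ_x/dp)·(p/Q_x) = -0.1456 × 260.5/44.1419 ≈ -0.86.
|E| < 1, so demand is inelastic at this price.

-0.86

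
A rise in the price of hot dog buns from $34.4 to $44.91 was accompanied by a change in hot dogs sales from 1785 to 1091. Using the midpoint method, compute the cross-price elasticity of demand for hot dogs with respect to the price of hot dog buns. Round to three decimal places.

%ΔQ_x = (1091 − 1785)/[(1785+1091)/2] = -694/1438 ≈ -0.4826.
%ΔP_y = (44.91 − 34.4)/[(34.4+44.91)/2] ≈ 0.2650.
E_xy = -0.4826/0.2650 ≈ -1.821.
E_xy < 0, so hot dogs and hot dog buns are complements.

-1.821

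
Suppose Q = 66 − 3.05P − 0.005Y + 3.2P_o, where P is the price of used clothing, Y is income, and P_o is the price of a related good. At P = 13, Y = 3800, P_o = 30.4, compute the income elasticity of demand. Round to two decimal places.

Substituting, Q = 66 − 3.05(13) − 0.005(3800) + 3.2(30.4) = 66 − 39.65 − 19 + 97.28 = 104.63.
∂Q/∂Y = −0.005, so E_I = -0.005·(3800/104.63) ≈ -0.18.
E_I < 0: inferior good.

-0.18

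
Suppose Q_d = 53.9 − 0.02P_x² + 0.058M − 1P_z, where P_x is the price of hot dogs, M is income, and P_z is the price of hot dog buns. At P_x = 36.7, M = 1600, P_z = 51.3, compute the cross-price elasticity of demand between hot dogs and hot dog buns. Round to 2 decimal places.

At the given point, Q_d = 53.9 − 0.02(36.7)² + 0.058(1600) − 1(51.3) = 53.9 − 26.9378 + 92.8 − 51.3 = 68.4622.
∂Q_d/∂P_z = −1, so E_xy = -1·(51.3/68.4622) ≈ -0.75.
E_xy < 0: the goods are complements.

-0.75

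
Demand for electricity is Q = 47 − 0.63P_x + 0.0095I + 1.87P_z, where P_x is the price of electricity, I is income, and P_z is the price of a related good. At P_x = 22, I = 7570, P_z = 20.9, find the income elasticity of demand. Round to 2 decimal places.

0.50

At the given point, Q = 47 − 0.63(22) + 0.0095(7570) + 1.87(20.9) = 47 − 13.86 + 71.915 + 39.083 = 144.138.
∂Q/∂I = +0.0095, so E_I = 0.0095·(7570/144.138) ≈ 0.50.
E_I ∈ (0,1): normal good (necessity).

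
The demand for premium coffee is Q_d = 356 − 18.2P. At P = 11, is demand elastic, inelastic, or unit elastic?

At P = 11, Q_d = 155.8.
dQ_d/dP = −18.2.
Point elasticity E = (dQ_d/dP)·(P/Q_d) = -18.2 × 11/155.8 ≈ -1.285.
|E| ≈ 1.285 > 1, so demand is elastic.

elastic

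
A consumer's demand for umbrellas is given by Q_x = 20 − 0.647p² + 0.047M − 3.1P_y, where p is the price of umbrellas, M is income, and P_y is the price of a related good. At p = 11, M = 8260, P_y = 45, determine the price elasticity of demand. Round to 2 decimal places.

-0.82

First evaluate Q_x: 20 − 0.647(11)² + 0.047(8260) − 3.1(45) = 20 − 78.287 + 388.22 − 139.5 = 190.433.
∂Q_x/∂p = −2·0.647·p = -14.234, so E_p = -14.234·(11/190.433) ≈ -0.82.
|E_p| < 1: demand is inelastic.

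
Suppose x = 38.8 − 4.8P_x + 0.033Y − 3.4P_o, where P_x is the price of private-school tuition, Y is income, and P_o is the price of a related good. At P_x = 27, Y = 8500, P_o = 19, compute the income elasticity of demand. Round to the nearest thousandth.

First evaluate x: 38.8 − 4.8(27) + 0.033(8500) − 3.4(19) = 38.8 − 129.6 + 280.5 − 64.6 = 125.1.
∂x/∂Y = +0.033, so E_I = 0.033·(8500/125.1) ≈ 2.242.
E_I > 1: normal good (luxury).

2.242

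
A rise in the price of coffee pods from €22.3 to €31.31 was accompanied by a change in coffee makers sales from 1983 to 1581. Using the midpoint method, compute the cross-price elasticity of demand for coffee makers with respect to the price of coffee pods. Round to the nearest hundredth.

-0.67

%ΔQ_x = (1581 − 1983)/[(1983+1581)/2] = -402/1782 ≈ -0.2256.
%ΔP_y = (31.31 − 22.3)/[(22.3+31.31)/2] ≈ 0.3361.
E_xy = -0.2256/0.3361 ≈ -0.67.
E_xy < 0, so coffee makers and coffee pods are complements.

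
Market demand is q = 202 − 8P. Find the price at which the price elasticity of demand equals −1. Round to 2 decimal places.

For linear demand q = a − bP, E = −bP/(a − bP). |E| = 1 ⇒ bP = a − bP ⇒ P = a/(2b).
P = 202/(2·8) ≈ 12.63.

12.63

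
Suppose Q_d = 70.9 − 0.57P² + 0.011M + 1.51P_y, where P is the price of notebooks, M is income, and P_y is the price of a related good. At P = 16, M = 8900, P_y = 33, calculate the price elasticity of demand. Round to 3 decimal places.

-4.014

Substituting, Q_d = 70.9 − 0.57(16)² + 0.011(8900) + 1.51(33) = 70.9 − 145.92 + 97.9 + 49.83 = 72.71.
∂Q_d/∂P = −2·0.57·P = -18.24, so E_p = -18.24·(16/72.71) ≈ -4.014.
|E_p| > 1: demand is elastic.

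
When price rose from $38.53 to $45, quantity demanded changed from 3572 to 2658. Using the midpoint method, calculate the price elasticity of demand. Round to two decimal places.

-1.89

%Δq = (2658 − 3572)/[(3572 + 2658)/2] = -914/3115 ≈ -0.2934.
%Δp = (45 − 38.53)/[(38.53 + 45)/2] = 6.47/41.765 ≈ 0.1549.
Arc elasticity E = %Δq/%Δp ≈ -0.2934/0.1549 ≈ -1.89.
|E| > 1: demand is elastic over this range.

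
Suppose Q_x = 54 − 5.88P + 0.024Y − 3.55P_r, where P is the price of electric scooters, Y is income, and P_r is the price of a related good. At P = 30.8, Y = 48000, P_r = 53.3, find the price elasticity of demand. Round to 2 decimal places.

-0.22

Substituting, Q_x = 54 − 5.88(30.8) + 0.024(48000) − 3.55(53.3) = 54 − 181.104 + 1152 − 189.215 = 835.681.
∂Q_x/∂P = −5.88, so E_p = (−5.88)·(30.8/835.681) ≈ -0.22.
|E_p| < 1: demand is inelastic.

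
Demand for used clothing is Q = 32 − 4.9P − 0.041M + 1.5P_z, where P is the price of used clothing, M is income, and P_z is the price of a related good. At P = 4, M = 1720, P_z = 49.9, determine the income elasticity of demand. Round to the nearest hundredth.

-4.22

Substituting, Q = 32 − 4.9(4) − 0.041(1720) + 1.5(49.9) = 32 − 19.6 − 70.52 + 74.85 = 16.73.
∂Q/∂M = −0.041, so E_I = -0.041·(1720/16.73) ≈ -4.22.
E_I < 0: inferior good.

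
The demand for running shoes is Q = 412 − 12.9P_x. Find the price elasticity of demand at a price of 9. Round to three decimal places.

At P_x = 9, Q = 295.9.
dQ/dP_x = −12.9.
Point elasticity E = (dQ/dP_x)·(P_x/Q) = -12.9 × 9/295.9 ≈ -0.392.
|E| < 1, so demand is inelastic at this price.

-0.392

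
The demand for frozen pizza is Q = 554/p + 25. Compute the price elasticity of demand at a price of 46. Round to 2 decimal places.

At p = 46, Q = 37.0435.
dQ/dp = −554/p² = −0.2618.
Point elasticity E = (dQ/dp)·(p/Q) = -0.2618 × 46/37.0435 ≈ -0.33.
|E| < 1, so demand is inelastic at this price.

-0.33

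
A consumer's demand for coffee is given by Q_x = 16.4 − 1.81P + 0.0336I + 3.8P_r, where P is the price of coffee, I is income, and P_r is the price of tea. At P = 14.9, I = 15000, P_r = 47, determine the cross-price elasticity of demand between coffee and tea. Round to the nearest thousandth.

0.266

Q_x = 16.4 − 1.81(14.9) + 0.0336(15000) + 3.8(47) = 16.4 − 26.969 + 504 + 178.6 = 672.031.
∂Q_x/∂P_r = +3.8, so E_xy = 3.8·(47/672.031) ≈ 0.266.
E_xy > 0: the goods are substitutes.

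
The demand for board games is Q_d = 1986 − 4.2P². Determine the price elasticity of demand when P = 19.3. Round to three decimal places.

At P = 19.3, Q_d = 421.542.
dQ_d/dP = −2·4.2·P = −162.12.
Point elasticity E = (dQ_d/dP)·(P/Q_d) = -162.12 × 19.3/421.542 ≈ -7.423.
|E| > 1, so demand is elastic at this price.

-7.423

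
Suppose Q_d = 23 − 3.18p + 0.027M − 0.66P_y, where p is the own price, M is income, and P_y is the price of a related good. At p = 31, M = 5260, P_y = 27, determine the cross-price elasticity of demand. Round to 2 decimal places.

-0.37

At the given point, Q_d = 23 − 3.18(31) + 0.027(5260) − 0.66(27) = 23 − 98.58 + 142.02 − 17.82 = 48.62.
∂Q_d/∂P_y = −0.66, so E_xy = -0.66·(27/48.62) ≈ -0.37.
E_xy < 0: the goods are complements.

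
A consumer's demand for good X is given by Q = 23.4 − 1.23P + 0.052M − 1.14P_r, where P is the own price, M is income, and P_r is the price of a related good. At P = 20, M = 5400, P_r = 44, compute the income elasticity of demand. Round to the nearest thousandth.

First evaluate Q: 23.4 − 1.23(20) + 0.052(5400) − 1.14(44) = 23.4 − 24.6 + 280.8 − 50.16 = 229.44.
∂Q/∂M = +0.052, so E_I = 0.052·(5400/229.44) ≈ 1.224.
E_I > 1: normal good (luxury).

1.224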